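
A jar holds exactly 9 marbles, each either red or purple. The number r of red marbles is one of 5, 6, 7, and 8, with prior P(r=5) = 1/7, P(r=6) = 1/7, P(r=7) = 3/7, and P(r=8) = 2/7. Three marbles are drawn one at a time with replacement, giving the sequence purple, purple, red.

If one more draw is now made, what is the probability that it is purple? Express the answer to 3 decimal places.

For each hypothesis, P(data | H) works out to: P(data | r = 5) = (4/9)(4/9)(5/9) = 0.10974; P(data | r = 6) = (3/9)(3/9)(6/9) = 0.074074; P(data | r = 7) = (2/9)(2/9)(7/9) = 0.038409; P(data | r = 8) = (1/9)(1/9)(8/9) = 0.010974.
The prior-weighted likelihoods are 1/7 · 0.10974 = 0.015677, 1/7 · 0.074074 = 0.010582, 3/7 · 0.038409 = 0.016461, 2/7 · 0.010974 = 0.0031354; summing to 0.045855.
The posterior is then P(r = 5 | data) = 0.34188, P(r = 6 | data) = 0.23077, P(r = 7 | data) = 0.35897, P(r = 8 | data) = 0.068376.
Averaging over the posterior, P(purple next | data) = (4/9)(0.34188) + (1/3)(0.23077) + (2/9)(0.35897) + (1/9)(0.068376) = 0.31624.

0.316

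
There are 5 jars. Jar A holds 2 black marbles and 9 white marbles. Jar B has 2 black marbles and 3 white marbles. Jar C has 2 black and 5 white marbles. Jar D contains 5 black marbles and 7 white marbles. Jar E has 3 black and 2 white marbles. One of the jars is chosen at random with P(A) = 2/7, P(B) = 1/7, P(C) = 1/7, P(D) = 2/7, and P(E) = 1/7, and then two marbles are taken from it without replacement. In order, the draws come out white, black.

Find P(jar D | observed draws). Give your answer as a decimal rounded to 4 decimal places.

For each hypothesis, P(data | H) works out to: P(data | jar A) = (9/11)(2/10) = 0.16364; P(data | jar B) = (3/5)(2/4) = 0.3; P(data | jar C) = (5/7)(2/6) = 0.2381; P(data | jar D) = (7/12)(5/11) = 0.26515; P(data | jar E) = (2/5)(3/4) = 0.3.
Weighting by the prior gives 2/7 · 0.16364 = 0.046753, 1/7 · 0.3 = 0.042857, 1/7 · 0.2381 = 0.034014, 2/7 · 0.26515 = 0.075758, 1/7 · 0.3 = 0.042857; summing to 0.24224.
By Bayes' rule, P(jar D | data) = (0.075758) / (0.24224) = 0.31274.

0.3127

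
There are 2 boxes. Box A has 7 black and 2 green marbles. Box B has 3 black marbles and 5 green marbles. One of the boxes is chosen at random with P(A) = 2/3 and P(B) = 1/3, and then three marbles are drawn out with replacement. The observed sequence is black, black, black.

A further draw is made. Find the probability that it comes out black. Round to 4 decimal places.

For each hypothesis, P(data | H) works out to: P(data | box A) = (7/9)(7/9)(7/9) = 0.47051; P(data | box B) = (3/8)(3/8)(3/8) = 0.052734.
The prior-weighted likelihoods are 2/3 · 0.47051 = 0.31367, 1/3 · 0.052734 = 0.017578; these sum to 0.33125.
Dividing through by the total gives posterior P(box A | data) = 0.94693, P(box B | data) = 0.053066.
Averaging over the posterior, P(black next | data) = (7/9)(0.94693) + (3/8)(0.053066) = 0.7564.

0.7564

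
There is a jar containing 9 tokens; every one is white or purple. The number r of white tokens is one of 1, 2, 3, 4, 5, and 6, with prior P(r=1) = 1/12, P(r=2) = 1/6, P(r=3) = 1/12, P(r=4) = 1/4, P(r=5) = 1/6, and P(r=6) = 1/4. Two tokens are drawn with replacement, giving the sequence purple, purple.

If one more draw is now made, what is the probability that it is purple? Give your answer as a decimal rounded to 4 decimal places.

For each hypothesis, P(data | H) works out to: P(data | r = 1) = (8/9)(8/9) = 64/81; P(data | r = 2) = (7/9)(7/9) = 49/81; P(data | r = 3) = (6/9)(6/9) = 4/9; P(data | r = 4) = (5/9)(5/9) = 25/81; P(data | r = 5) = (4/9)(4/9) = 16/81; P(data | r = 6) = (3/9)(3/9) = 1/9.
Multiplying each by its prior: 1/12 · 64/81 = 16/243, 1/6 · 49/81 = 49/486, 1/12 · 4/9 = 1/27, 1/4 · 25/81 = 25/324, 1/6 · 16/81 = 8/243, 1/4 · 1/9 = 1/36; summing to 83/243.
Dividing through by the total gives posterior P(r = 1 | data) = 16/83, P(r = 2 | data) = 49/166, P(r = 3 | data) = 9/83, P(r = 4 | data) = 75/332, P(r = 5 | data) = 8/83, P(r = 6 | data) = 27/332.
Averaging over the posterior, P(purple next | data) = (8/9)(16/83) + (7/9)(49/166) + (2/3)(9/83) + (5/9)(75/332) + (4/9)(8/83) + (1/3)(27/332) = 111/166.

0.6687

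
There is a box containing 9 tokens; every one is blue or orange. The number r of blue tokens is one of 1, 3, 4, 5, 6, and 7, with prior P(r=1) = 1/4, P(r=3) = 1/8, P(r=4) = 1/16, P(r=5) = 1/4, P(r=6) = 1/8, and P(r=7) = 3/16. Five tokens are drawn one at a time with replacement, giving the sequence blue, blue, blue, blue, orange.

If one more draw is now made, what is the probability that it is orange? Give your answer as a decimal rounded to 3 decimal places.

The likelihood of the observed sequence under each hypothesis: P(data | r = 1) = (1/9)(1/9)(1/9)(1/9)(8/9) = 0.00013548; P(data | r = 3) = (3/9)(3/9)(3/9)(3/9)(6/9) = 0.0082305; P(data | r = 4) = (4/9)(4/9)(4/9)(4/9)(5/9) = 0.021677; P(data | r = 5) = (5/9)(5/9)(5/9)(5/9)(4/9) = 0.042338; P(data | r = 6) = (6/9)(6/9)(6/9)(6/9)(3/9) = 0.065844; P(data | r = 7) = (7/9)(7/9)(7/9)(7/9)(2/9) = 0.081322.
Multiplying each by its prior: 1/4 · 0.00013548 = 3.387e-05, 1/8 · 0.0082305 = 0.0010288, 1/16 · 0.021677 = 0.0013548, 1/4 · 0.042338 = 0.010584, 1/8 · 0.065844 = 0.0082305, 3/16 · 0.081322 = 0.015248; with total 0.03648.
Dividing through by the total gives posterior P(r = 1 | data) = 0.00092845, P(r = 3 | data) = 0.028202, P(r = 4 | data) = 0.037138, P(r = 5 | data) = 0.29014, P(r = 6 | data) = 0.22561, P(r = 7 | data) = 0.41798.
The predictive probability is P(orange next | data) = (8/9)(0.00092845) + (2/3)(0.028202) + (5/9)(0.037138) + (4/9)(0.29014) + (1/3)(0.22561) + (2/9)(0.41798) = 0.3373.

0.337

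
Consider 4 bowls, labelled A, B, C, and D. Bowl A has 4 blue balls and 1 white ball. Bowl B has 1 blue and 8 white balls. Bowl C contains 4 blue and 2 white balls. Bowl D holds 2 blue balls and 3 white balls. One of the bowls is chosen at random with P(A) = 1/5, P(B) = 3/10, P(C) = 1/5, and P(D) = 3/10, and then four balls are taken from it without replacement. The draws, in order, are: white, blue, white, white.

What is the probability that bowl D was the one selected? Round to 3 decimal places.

0.474

Compute the likelihood of the observed sequence for each case: P(data | bowl A) = (1/5)(4/4)(0/3) = 0; P(data | bowl B) = (8/9)(1/8)(7/7)(6/6) = 1/9; P(data | bowl C) = (2/6)(4/5)(1/4)(0/3) = 0; P(data | bowl D) = (3/5)(2/4)(2/3)(1/2) = 1/10.
The prior-weighted likelihoods are 1/5 · 0 = 0, 3/10 · 1/9 = 1/30, 1/5 · 0 = 0, 3/10 · 1/10 = 3/100; with total 19/300.
So P(bowl D | data) = (3/100) / (19/300) = 9/19.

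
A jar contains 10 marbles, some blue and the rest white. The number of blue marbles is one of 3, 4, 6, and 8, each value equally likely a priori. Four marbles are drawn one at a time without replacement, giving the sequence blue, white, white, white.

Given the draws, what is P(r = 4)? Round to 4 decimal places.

0.3828

Under each hypothesis, the probability of the observed sequence is: P(data | r = 3) = (3/10)(7/9)(6/8)(5/7) = 0.125; P(data | r = 4) = (4/10)(6/9)(5/8)(4/7) = 0.095238; P(data | r = 6) = (6/10)(4/9)(3/8)(2/7) = 0.028571; P(data | r = 8) = (8/10)(2/9)(1/8)(0/7) = 0.
Multiplying each by its prior: 1/4 · 0.125 = 0.03125, 1/4 · 0.095238 = 0.02381, 1/4 · 0.028571 = 0.0071429, 1/4 · 0 = 0; summing to 0.062202.
Hence P(r = 4 | data) = (0.02381) / (0.062202) = 0.38278.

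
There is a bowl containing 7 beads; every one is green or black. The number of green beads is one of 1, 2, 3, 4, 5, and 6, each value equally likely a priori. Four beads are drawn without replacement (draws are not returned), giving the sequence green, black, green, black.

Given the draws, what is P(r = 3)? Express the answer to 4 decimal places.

0.3214

For each hypothesis, P(data | H) works out to: P(data | r = 1) = (1/7)(6/6)(0/5) = 0; P(data | r = 2) = (2/7)(5/6)(1/5)(4/4) = 1/21; P(data | r = 3) = (3/7)(4/6)(2/5)(3/4) = 3/35; P(data | r = 4) = (4/7)(3/6)(3/5)(2/4) = 3/35; P(data | r = 5) = (5/7)(2/6)(4/5)(1/4) = 1/21; P(data | r = 6) = (6/7)(1/6)(5/5)(0/4) = 0.
The prior-weighted likelihoods are 1/6 · 0 = 0, 1/6 · 1/21 = 1/126, 1/6 · 3/35 = 1/70, 1/6 · 3/35 = 1/70, 1/6 · 1/21 = 1/126, 1/6 · 0 = 0; summing to 2/45.
Therefore the posterior P(r = 3 | data) = (1/70) / (2/45) = 9/28.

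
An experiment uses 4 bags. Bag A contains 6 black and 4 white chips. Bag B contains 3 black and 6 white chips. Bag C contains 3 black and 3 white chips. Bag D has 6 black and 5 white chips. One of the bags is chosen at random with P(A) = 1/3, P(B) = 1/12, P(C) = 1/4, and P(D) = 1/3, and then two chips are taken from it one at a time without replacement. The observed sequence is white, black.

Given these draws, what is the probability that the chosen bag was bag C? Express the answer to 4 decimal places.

0.2721

Compute the likelihood of the observed sequence for each case: P(data | bag A) = (4/10)(6/9) = 0.26667; P(data | bag B) = (6/9)(3/8) = 0.25; P(data | bag C) = (3/6)(3/5) = 0.3; P(data | bag D) = (5/11)(6/10) = 0.27273.
Multiplying each by its prior: 1/3 · 0.26667 = 0.088889, 1/12 · 0.25 = 0.020833, 1/4 · 0.3 = 0.075, 1/3 · 0.27273 = 0.090909; these sum to 0.27563.
Hence P(bag C | data) = (0.075) / (0.27563) = 0.2721.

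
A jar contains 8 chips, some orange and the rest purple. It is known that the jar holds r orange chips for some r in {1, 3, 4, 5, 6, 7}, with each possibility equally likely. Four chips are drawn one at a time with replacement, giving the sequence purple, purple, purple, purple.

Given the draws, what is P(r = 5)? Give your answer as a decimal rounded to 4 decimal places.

For each hypothesis, P(data | H) works out to: P(data | r = 1) = (7/8)(7/8)(7/8)(7/8) = 0.58618; P(data | r = 3) = (5/8)(5/8)(5/8)(5/8) = 0.15259; P(data | r = 4) = (4/8)(4/8)(4/8)(4/8) = 0.0625; P(data | r = 5) = (3/8)(3/8)(3/8)(3/8) = 0.019775; P(data | r = 6) = (2/8)(2/8)(2/8)(2/8) = 0.0039062; P(data | r = 7) = (1/8)(1/8)(1/8)(1/8) = 0.00024414.
Weighting by the prior gives 1/6 · 0.58618 = 0.097697, 1/6 · 0.15259 = 0.025431, 1/6 · 0.0625 = 0.010417, 1/6 · 0.019775 = 0.0032959, 1/6 · 0.0039062 = 0.00065104, 1/6 · 0.00024414 = 4.069e-05; summing to 0.13753.
By Bayes' rule, P(r = 5 | data) = (0.0032959) / (0.13753) = 0.023964.

0.0240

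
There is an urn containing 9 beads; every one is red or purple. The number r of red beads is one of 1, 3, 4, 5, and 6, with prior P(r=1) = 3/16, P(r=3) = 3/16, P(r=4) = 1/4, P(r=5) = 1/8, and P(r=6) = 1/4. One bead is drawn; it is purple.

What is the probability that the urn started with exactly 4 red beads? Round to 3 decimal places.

Compute the likelihood of this draw for each case: P(data | r = 1) = (8/9) = 8/9; P(data | r = 3) = (6/9) = 2/3; P(data | r = 4) = (5/9) = 5/9; P(data | r = 5) = (4/9) = 4/9; P(data | r = 6) = (3/9) = 1/3.
The prior-weighted likelihoods are 3/16 · 8/9 = 1/6, 3/16 · 2/3 = 1/8, 1/4 · 5/9 = 5/36, 1/8 · 4/9 = 1/18, 1/4 · 1/3 = 1/12; summing to 41/72.
Hence P(r = 4 | data) = (5/36) / (41/72) = 10/41.

0.244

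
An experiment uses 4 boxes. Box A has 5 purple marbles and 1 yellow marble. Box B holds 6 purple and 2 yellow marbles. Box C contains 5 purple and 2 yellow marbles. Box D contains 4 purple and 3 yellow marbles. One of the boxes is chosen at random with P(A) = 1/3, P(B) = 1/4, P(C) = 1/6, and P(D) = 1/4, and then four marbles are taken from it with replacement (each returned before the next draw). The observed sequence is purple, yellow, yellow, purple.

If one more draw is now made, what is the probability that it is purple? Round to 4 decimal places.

Compute the likelihood of the observed sequence for each case: P(data | box A) = (5/6)(1/6)(1/6)(5/6) = 0.01929; P(data | box B) = (6/8)(2/8)(2/8)(6/8) = 0.035156; P(data | box C) = (5/7)(2/7)(2/7)(5/7) = 0.041649; P(data | box D) = (4/7)(3/7)(3/7)(4/7) = 0.059975.
Weighting by the prior gives 1/3 · 0.01929 = 0.00643, 1/4 · 0.035156 = 0.0087891, 1/6 · 0.041649 = 0.0069416, 1/4 · 0.059975 = 0.014994; summing to 0.037154.
The posterior is then P(box A | data) = 0.17306, P(box B | data) = 0.23656, P(box C | data) = 0.18683, P(box D | data) = 0.40355.
So P(purple next | data) = Σ P(purple next | H) P(H | data) = (5/6)(0.17306) + (3/4)(0.23656) + (5/7)(0.18683) + (4/7)(0.40355) = 0.68569.

0.6857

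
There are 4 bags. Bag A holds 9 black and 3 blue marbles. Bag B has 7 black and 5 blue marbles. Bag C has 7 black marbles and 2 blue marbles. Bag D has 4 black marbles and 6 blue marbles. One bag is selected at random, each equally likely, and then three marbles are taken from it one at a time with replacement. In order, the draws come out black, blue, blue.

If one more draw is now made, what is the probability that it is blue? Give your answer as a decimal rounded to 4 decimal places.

0.4503

Under each hypothesis, the probability of the observed sequence is: P(data | bag A) = (9/12)(3/12)(3/12) = 0.046875; P(data | bag B) = (7/12)(5/12)(5/12) = 0.10127; P(data | bag C) = (7/9)(2/9)(2/9) = 0.038409; P(data | bag D) = (4/10)(6/10)(6/10) = 0.144.
The prior-weighted likelihoods are 1/4 · 0.046875 = 0.011719, 1/4 · 0.10127 = 0.025318, 1/4 · 0.038409 = 0.0096022, 1/4 · 0.144 = 0.036; summing to 0.082639.
Normalising, the posterior is P(bag A | data) = 0.14181, P(bag B | data) = 0.30637, P(bag C | data) = 0.11619, P(bag D | data) = 0.43563.
The predictive probability is P(blue next | data) = (1/4)(0.14181) + (5/12)(0.30637) + (2/9)(0.11619) + (3/5)(0.43563) = 0.4503.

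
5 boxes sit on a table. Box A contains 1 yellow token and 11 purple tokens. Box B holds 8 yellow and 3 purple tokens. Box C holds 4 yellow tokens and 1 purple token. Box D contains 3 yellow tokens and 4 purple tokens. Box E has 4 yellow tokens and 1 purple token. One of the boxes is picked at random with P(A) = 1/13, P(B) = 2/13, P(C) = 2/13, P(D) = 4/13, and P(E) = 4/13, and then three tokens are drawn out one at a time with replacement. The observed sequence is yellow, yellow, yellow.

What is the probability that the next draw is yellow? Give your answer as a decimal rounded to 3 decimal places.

0.758

Compute the likelihood of the observed sequence for each case: P(data | box A) = (1/12)(1/12)(1/12) = 0.0005787; P(data | box B) = (8/11)(8/11)(8/11) = 0.38467; P(data | box C) = (4/5)(4/5)(4/5) = 0.512; P(data | box D) = (3/7)(3/7)(3/7) = 0.078717; P(data | box E) = (4/5)(4/5)(4/5) = 0.512.
Weighting by the prior gives 1/13 · 0.0005787 = 4.4516e-05, 2/13 · 0.38467 = 0.05918, 2/13 · 0.512 = 0.078769, 4/13 · 0.078717 = 0.024221, 4/13 · 0.512 = 0.15754; summing to 0.31975.
Dividing through by the total gives posterior P(box A | data) = 0.00013922, P(box B | data) = 0.18508, P(box C | data) = 0.24634, P(box D | data) = 0.075748, P(box E | data) = 0.49269.
Averaging over the posterior, P(yellow next | data) = (1/12)(0.00013922) + (8/11)(0.18508) + (4/5)(0.24634) + (3/7)(0.075748) + (4/5)(0.49269) = 0.7583.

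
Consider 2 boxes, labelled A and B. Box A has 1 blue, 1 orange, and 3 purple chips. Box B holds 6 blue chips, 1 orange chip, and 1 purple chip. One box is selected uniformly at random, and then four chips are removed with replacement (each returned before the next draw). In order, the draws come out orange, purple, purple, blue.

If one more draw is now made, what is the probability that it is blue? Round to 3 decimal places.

0.251

For each hypothesis, P(data | H) works out to: P(data | box A) = (1/5)(3/5)(3/5)(1/5) = 0.0144; P(data | box B) = (1/8)(1/8)(1/8)(6/8) = 0.0014648.
Weighting by the prior gives 1/2 · 0.0144 = 0.0072, 1/2 · 0.0014648 = 0.00073242; with total 0.0079324.
Normalising, the posterior is P(box A | data) = 0.90767, P(box B | data) = 0.092333.
So P(blue next | data) = Σ P(blue next | H) P(H | data) = (1/5)(0.90767) + (3/4)(0.092333) = 0.25078.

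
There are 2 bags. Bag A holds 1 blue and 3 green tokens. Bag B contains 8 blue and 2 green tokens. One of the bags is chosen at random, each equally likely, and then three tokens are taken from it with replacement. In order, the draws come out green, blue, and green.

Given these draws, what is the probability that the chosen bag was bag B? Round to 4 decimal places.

The likelihood of the observed sequence under each hypothesis: P(data | bag A) = (3/4)(1/4)(3/4) = 0.14062; P(data | bag B) = (2/10)(8/10)(2/10) = 0.032.
Weighting by the prior gives 1/2 · 0.14062 = 0.070312, 1/2 · 0.032 = 0.016; summing to 0.086313.
By Bayes' rule, P(bag B | data) = (0.016) / (0.086313) = 0.18537.

0.1854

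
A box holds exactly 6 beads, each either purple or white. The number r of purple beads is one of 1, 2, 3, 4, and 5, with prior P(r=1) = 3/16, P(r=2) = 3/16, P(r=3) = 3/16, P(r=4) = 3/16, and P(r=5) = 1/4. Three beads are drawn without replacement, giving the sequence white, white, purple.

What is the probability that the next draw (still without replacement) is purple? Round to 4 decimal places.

Under each hypothesis, the probability of the observed sequence is: P(data | r = 1) = (5/6)(4/5)(1/4) = 1/6; P(data | r = 2) = (4/6)(3/5)(2/4) = 1/5; P(data | r = 3) = (3/6)(2/5)(3/4) = 3/20; P(data | r = 4) = (2/6)(1/5)(4/4) = 1/15; P(data | r = 5) = (1/6)(0/5) = 0.
Weighting by the prior gives 3/16 · 1/6 = 1/32, 3/16 · 1/5 = 3/80, 3/16 · 3/20 = 9/320, 3/16 · 1/15 = 1/80, 1/4 · 0 = 0; these sum to 7/64.
The posterior is then P(r = 1 | data) = 2/7, P(r = 2 | data) = 12/35, P(r = 3 | data) = 9/35, P(r = 4 | data) = 4/35, P(r = 5 | data) = 0.
So P(purple next | data) = Σ P(purple next | H) P(H | data) = (0)(2/7) + (1/3)(12/35) + (2/3)(9/35) + (1)(4/35) = 2/5.

0.4000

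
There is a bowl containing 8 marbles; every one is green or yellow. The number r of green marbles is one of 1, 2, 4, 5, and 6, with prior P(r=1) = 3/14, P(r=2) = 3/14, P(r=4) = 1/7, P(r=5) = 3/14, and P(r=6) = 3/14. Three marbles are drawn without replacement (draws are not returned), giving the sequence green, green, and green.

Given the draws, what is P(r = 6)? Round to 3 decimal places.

The likelihood of the observed sequence under each hypothesis: P(data | r = 1) = (1/8)(0/7) = 0; P(data | r = 2) = (2/8)(1/7)(0/6) = 0; P(data | r = 4) = (4/8)(3/7)(2/6) = 1/14; P(data | r = 5) = (5/8)(4/7)(3/6) = 5/28; P(data | r = 6) = (6/8)(5/7)(4/6) = 5/14.
The prior-weighted likelihoods are 3/14 · 0 = 0, 3/14 · 0 = 0, 1/7 · 1/14 = 1/98, 3/14 · 5/28 = 15/392, 3/14 · 5/14 = 15/196; summing to 1/8.
So P(r = 6 | data) = (15/196) / (1/8) = 30/49.

0.612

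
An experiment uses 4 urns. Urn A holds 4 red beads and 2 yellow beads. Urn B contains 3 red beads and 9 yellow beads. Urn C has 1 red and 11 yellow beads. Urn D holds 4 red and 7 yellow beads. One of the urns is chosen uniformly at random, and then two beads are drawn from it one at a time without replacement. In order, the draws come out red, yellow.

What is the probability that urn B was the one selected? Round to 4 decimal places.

For each hypothesis, P(data | H) works out to: P(data | urn A) = (4/6)(2/5) = 4/15; P(data | urn B) = (3/12)(9/11) = 9/44; P(data | urn C) = (1/12)(11/11) = 1/12; P(data | urn D) = (4/11)(7/10) = 14/55.
Weighting by the prior gives 1/4 · 4/15 = 1/15, 1/4 · 9/44 = 9/176, 1/4 · 1/12 = 1/48, 1/4 · 14/55 = 7/110; with total 89/440.
Therefore the posterior P(urn B | data) = (9/176) / (89/440) = 45/178.

0.2528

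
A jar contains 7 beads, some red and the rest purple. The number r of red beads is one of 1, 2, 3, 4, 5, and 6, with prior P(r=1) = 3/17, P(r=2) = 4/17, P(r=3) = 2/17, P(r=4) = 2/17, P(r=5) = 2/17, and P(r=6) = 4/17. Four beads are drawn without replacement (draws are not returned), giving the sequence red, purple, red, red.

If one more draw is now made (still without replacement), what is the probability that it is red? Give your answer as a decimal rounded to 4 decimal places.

Under each hypothesis, the probability of the observed sequence is: P(data | r = 1) = (1/7)(6/6)(0/5) = 0; P(data | r = 2) = (2/7)(5/6)(1/5)(0/4) = 0; P(data | r = 3) = (3/7)(4/6)(2/5)(1/4) = 1/35; P(data | r = 4) = (4/7)(3/6)(3/5)(2/4) = 3/35; P(data | r = 5) = (5/7)(2/6)(4/5)(3/4) = 1/7; P(data | r = 6) = (6/7)(1/6)(5/5)(4/4) = 1/7.
The prior-weighted likelihoods are 3/17 · 0 = 0, 4/17 · 0 = 0, 2/17 · 1/35 = 2/595, 2/17 · 3/35 = 6/595, 2/17 · 1/7 = 2/119, 4/17 · 1/7 = 4/119; these sum to 38/595.
Dividing through by the total gives posterior P(r = 1 | data) = 0, P(r = 2 | data) = 0, P(r = 3 | data) = 1/19, P(r = 4 | data) = 3/19, P(r = 5 | data) = 5/19, P(r = 6 | data) = 10/19.
So P(red next | data) = Σ P(red next | H) P(H | data) = (0)(1/19) + (1/3)(3/19) + (2/3)(5/19) + (1)(10/19) = 43/57.

0.7544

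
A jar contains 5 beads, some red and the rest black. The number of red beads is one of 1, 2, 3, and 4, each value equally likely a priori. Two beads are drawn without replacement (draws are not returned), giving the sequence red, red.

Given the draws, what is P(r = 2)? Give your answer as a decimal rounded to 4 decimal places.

For each hypothesis, P(data | H) works out to: P(data | r = 1) = (1/5)(0/4) = 0; P(data | r = 2) = (2/5)(1/4) = 1/10; P(data | r = 3) = (3/5)(2/4) = 3/10; P(data | r = 4) = (4/5)(3/4) = 3/5.
Weighting by the prior gives 1/4 · 0 = 0, 1/4 · 1/10 = 1/40, 1/4 · 3/10 = 3/40, 1/4 · 3/5 = 3/20; with total 1/4.
By Bayes' rule, P(r = 2 | data) = (1/40) / (1/4) = 1/10.

0.1000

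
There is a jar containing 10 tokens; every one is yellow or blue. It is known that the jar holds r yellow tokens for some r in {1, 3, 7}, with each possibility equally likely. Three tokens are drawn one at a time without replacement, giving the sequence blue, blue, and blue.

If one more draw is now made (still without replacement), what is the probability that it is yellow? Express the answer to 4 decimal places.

Under each hypothesis, the probability of the observed sequence is: P(data | r = 1) = (9/10)(8/9)(7/8) = 7/10; P(data | r = 3) = (7/10)(6/9)(5/8) = 7/24; P(data | r = 7) = (3/10)(2/9)(1/8) = 1/120.
Multiplying each by its prior: 1/3 · 7/10 = 7/30, 1/3 · 7/24 = 7/72, 1/3 · 1/120 = 1/360; summing to 1/3.
Normalising, the posterior is P(r = 1 | data) = 7/10, P(r = 3 | data) = 7/24, P(r = 7 | data) = 1/120.
Averaging over the posterior, P(yellow next | data) = (1/7)(7/10) + (3/7)(7/24) + (1)(1/120) = 7/30.

0.2333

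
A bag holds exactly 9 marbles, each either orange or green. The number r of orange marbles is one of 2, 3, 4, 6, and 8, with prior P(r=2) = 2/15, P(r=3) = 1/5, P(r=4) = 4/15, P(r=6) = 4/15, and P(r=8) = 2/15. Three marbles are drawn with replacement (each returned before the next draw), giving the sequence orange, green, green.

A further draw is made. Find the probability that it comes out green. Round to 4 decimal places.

0.5768

The likelihood of the observed sequence under each hypothesis: P(data | r = 2) = (2/9)(7/9)(7/9) = 0.13443; P(data | r = 3) = (3/9)(6/9)(6/9) = 0.14815; P(data | r = 4) = (4/9)(5/9)(5/9) = 0.13717; P(data | r = 6) = (6/9)(3/9)(3/9) = 0.074074; P(data | r = 8) = (8/9)(1/9)(1/9) = 0.010974.
Weighting by the prior gives 2/15 · 0.13443 = 0.017924, 1/5 · 0.14815 = 0.02963, 4/15 · 0.13717 = 0.03658, 4/15 · 0.074074 = 0.019753, 2/15 · 0.010974 = 0.0014632; with total 0.10535.
Dividing through by the total gives posterior P(r = 2 | data) = 0.17014, P(r = 3 | data) = 0.28125, P(r = 4 | data) = 0.34722, P(r = 6 | data) = 0.1875, P(r = 8 | data) = 0.013889.
The predictive probability is P(green next | data) = (7/9)(0.17014) + (2/3)(0.28125) + (5/9)(0.34722) + (1/3)(0.1875) + (1/9)(0.013889) = 0.57677.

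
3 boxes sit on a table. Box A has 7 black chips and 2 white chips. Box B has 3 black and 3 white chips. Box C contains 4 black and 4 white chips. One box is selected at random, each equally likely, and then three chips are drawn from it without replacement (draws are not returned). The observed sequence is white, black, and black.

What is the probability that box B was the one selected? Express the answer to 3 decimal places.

0.326

For each hypothesis, P(data | H) works out to: P(data | box A) = (2/9)(7/8)(6/7) = 0.16667; P(data | box B) = (3/6)(3/5)(2/4) = 0.15; P(data | box C) = (4/8)(4/7)(3/6) = 0.14286.
The prior-weighted likelihoods are 1/3 · 0.16667 = 0.055556, 1/3 · 0.15 = 0.05, 1/3 · 0.14286 = 0.047619; with total 0.15317.
By Bayes' rule, P(box B | data) = (0.05) / (0.15317) = 0.32642.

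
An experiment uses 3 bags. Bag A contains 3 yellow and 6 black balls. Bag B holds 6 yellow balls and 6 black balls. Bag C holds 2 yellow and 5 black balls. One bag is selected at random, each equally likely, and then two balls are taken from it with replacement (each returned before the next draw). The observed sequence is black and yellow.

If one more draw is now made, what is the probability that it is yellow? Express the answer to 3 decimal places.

0.381

For each hypothesis, P(data | H) works out to: P(data | bag A) = (6/9)(3/9) = 0.22222; P(data | bag B) = (6/12)(6/12) = 0.25; P(data | bag C) = (5/7)(2/7) = 0.20408.
Multiplying each by its prior: 1/3 · 0.22222 = 0.074074, 1/3 · 0.25 = 0.083333, 1/3 · 0.20408 = 0.068027; these sum to 0.22543.
Dividing through by the total gives posterior P(bag A | data) = 0.32858, P(bag B | data) = 0.36966, P(bag C | data) = 0.30176.
So P(yellow next | data) = Σ P(yellow next | H) P(H | data) = (1/3)(0.32858) + (1/2)(0.36966) + (2/7)(0.30176) = 0.38057.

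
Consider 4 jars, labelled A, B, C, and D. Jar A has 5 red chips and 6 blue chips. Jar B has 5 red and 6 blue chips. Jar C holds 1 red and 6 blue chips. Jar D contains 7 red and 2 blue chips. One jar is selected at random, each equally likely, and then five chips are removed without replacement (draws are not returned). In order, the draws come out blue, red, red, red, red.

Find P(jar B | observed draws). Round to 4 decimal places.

For each hypothesis, P(data | H) works out to: P(data | jar A) = (6/11)(5/10)(4/9)(3/8)(2/7) = 0.012987; P(data | jar B) = (6/11)(5/10)(4/9)(3/8)(2/7) = 0.012987; P(data | jar C) = (6/7)(1/6)(0/5) = 0; P(data | jar D) = (2/9)(7/8)(6/7)(5/6)(4/5) = 0.11111.
Weighting by the prior gives 1/4 · 0.012987 = 0.0032468, 1/4 · 0.012987 = 0.0032468, 1/4 · 0 = 0, 1/4 · 0.11111 = 0.027778; these sum to 0.034271.
So P(jar B | data) = (0.0032468) / (0.034271) = 0.094737.

0.0947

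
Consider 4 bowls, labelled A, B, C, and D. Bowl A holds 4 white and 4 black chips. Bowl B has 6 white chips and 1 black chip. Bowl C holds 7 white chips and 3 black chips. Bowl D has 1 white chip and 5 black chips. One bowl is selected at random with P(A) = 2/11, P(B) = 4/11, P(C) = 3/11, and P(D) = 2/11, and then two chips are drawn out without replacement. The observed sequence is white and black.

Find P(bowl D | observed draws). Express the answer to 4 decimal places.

0.1532

Compute the likelihood of the observed sequence for each case: P(data | bowl A) = (4/8)(4/7) = 0.28571; P(data | bowl B) = (6/7)(1/6) = 0.14286; P(data | bowl C) = (7/10)(3/9) = 0.23333; P(data | bowl D) = (1/6)(5/5) = 0.16667.
The prior-weighted likelihoods are 2/11 · 0.28571 = 0.051948, 4/11 · 0.14286 = 0.051948, 3/11 · 0.23333 = 0.063636, 2/11 · 0.16667 = 0.030303; these sum to 0.19784.
Therefore the posterior P(bowl D | data) = (0.030303) / (0.19784) = 0.15317.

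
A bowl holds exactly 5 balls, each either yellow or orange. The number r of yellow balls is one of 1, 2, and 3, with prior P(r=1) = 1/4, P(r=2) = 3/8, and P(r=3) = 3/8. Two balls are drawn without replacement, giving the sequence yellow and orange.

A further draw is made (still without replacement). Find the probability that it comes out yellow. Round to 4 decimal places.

0.4091

For each hypothesis, P(data | H) works out to: P(data | r = 1) = (1/5)(4/4) = 1/5; P(data | r = 2) = (2/5)(3/4) = 3/10; P(data | r = 3) = (3/5)(2/4) = 3/10.
Weighting by the prior gives 1/4 · 1/5 = 1/20, 3/8 · 3/10 = 9/80, 3/8 · 3/10 = 9/80; summing to 11/40.
The posterior is then P(r = 1 | data) = 2/11, P(r = 2 | data) = 9/22, P(r = 3 | data) = 9/22.
So P(yellow next | data) = Σ P(yellow next | H) P(H | data) = (0)(2/11) + (1/3)(9/22) + (2/3)(9/22) = 9/22.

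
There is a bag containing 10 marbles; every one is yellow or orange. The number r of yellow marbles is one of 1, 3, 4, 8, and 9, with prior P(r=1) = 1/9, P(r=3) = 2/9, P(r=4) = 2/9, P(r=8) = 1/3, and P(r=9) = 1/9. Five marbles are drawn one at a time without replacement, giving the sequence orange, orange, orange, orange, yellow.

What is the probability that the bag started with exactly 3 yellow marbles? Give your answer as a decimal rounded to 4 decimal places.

The likelihood of the observed sequence under each hypothesis: P(data | r = 1) = (9/10)(8/9)(7/8)(6/7)(1/6) = 1/10; P(data | r = 3) = (7/10)(6/9)(5/8)(4/7)(3/6) = 1/12; P(data | r = 4) = (6/10)(5/9)(4/8)(3/7)(4/6) = 1/21; P(data | r = 8) = (2/10)(1/9)(0/8) = 0; P(data | r = 9) = (1/10)(0/9) = 0.
Weighting by the prior gives 1/9 · 1/10 = 1/90, 2/9 · 1/12 = 1/54, 2/9 · 1/21 = 2/189, 1/3 · 0 = 0, 1/9 · 0 = 0; summing to 38/945.
Therefore the posterior P(r = 3 | data) = (1/54) / (38/945) = 35/76.

0.4605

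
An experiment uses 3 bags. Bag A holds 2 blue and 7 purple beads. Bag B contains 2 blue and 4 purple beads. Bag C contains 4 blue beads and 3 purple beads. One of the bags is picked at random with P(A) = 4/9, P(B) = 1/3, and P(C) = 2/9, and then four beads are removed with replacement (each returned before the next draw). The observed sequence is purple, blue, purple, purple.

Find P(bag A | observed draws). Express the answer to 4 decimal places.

0.5199

Compute the likelihood of the observed sequence for each case: P(data | bag A) = (7/9)(2/9)(7/9)(7/9) = 0.10456; P(data | bag B) = (4/6)(2/6)(4/6)(4/6) = 0.098765; P(data | bag C) = (3/7)(4/7)(3/7)(3/7) = 0.044981.
Multiplying each by its prior: 4/9 · 0.10456 = 0.04647, 1/3 · 0.098765 = 0.032922, 2/9 · 0.044981 = 0.0099958; summing to 0.089388.
Therefore the posterior P(bag A | data) = (0.04647) / (0.089388) = 0.51987.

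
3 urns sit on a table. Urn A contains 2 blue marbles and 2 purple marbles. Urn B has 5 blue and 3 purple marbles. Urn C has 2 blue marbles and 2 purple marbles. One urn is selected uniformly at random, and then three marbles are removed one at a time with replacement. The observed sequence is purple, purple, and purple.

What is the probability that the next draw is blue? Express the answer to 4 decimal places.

0.5218

The likelihood of the observed sequence under each hypothesis: P(data | urn A) = (2/4)(2/4)(2/4) = 0.125; P(data | urn B) = (3/8)(3/8)(3/8) = 0.052734; P(data | urn C) = (2/4)(2/4)(2/4) = 0.125.
Multiplying each by its prior: 1/3 · 0.125 = 0.041667, 1/3 · 0.052734 = 0.017578, 1/3 · 0.125 = 0.041667; summing to 0.10091.
The posterior is then P(urn A | data) = 0.4129, P(urn B | data) = 0.17419, P(urn C | data) = 0.4129.
So P(blue next | data) = Σ P(blue next | H) P(H | data) = (1/2)(0.4129) + (5/8)(0.17419) + (1/2)(0.4129) = 0.52177.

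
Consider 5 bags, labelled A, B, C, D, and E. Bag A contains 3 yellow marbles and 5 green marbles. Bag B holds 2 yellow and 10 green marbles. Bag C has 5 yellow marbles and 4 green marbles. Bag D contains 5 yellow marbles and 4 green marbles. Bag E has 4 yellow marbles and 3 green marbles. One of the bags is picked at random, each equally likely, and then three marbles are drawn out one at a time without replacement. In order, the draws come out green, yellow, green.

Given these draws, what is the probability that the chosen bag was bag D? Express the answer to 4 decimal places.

Under each hypothesis, the probability of the observed sequence is: P(data | bag A) = (5/8)(3/7)(4/6) = 0.17857; P(data | bag B) = (10/12)(2/11)(9/10) = 0.13636; P(data | bag C) = (4/9)(5/8)(3/7) = 0.11905; P(data | bag D) = (4/9)(5/8)(3/7) = 0.11905; P(data | bag E) = (3/7)(4/6)(2/5) = 0.11429.
The prior-weighted likelihoods are 1/5 · 0.17857 = 0.035714, 1/5 · 0.13636 = 0.027273, 1/5 · 0.11905 = 0.02381, 1/5 · 0.11905 = 0.02381, 1/5 · 0.11429 = 0.022857; summing to 0.13346.
By Bayes' rule, P(bag D | data) = (0.02381) / (0.13346) = 0.1784.

0.1784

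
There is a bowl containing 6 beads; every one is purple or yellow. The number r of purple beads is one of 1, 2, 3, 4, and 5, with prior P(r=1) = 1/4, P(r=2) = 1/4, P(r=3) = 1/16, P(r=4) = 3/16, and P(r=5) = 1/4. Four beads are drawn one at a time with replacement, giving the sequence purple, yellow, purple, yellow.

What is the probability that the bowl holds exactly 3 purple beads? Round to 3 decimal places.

The likelihood of the observed sequence under each hypothesis: P(data | r = 1) = (1/6)(5/6)(1/6)(5/6) = 0.01929; P(data | r = 2) = (2/6)(4/6)(2/6)(4/6) = 0.049383; P(data | r = 3) = (3/6)(3/6)(3/6)(3/6) = 0.0625; P(data | r = 4) = (4/6)(2/6)(4/6)(2/6) = 0.049383; P(data | r = 5) = (5/6)(1/6)(5/6)(1/6) = 0.01929.
Weighting by the prior gives 1/4 · 0.01929 = 0.0048225, 1/4 · 0.049383 = 0.012346, 1/16 · 0.0625 = 0.0039062, 3/16 · 0.049383 = 0.0092593, 1/4 · 0.01929 = 0.0048225; with total 0.035156.
Therefore the posterior P(r = 3 | data) = (0.0039062) / (0.035156) = 0.11111.

0.111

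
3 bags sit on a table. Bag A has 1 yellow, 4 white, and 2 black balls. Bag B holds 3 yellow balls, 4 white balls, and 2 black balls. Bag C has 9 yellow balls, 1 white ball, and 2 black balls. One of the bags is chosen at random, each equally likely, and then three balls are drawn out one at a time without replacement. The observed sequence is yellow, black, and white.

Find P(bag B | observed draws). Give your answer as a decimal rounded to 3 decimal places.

0.479

Under each hypothesis, the probability of the observed sequence is: P(data | bag A) = (1/7)(2/6)(4/5) = 0.038095; P(data | bag B) = (3/9)(2/8)(4/7) = 0.047619; P(data | bag C) = (9/12)(2/11)(1/10) = 0.013636.
The prior-weighted likelihoods are 1/3 · 0.038095 = 0.012698, 1/3 · 0.047619 = 0.015873, 1/3 · 0.013636 = 0.0045455; summing to 0.033117.
Therefore the posterior P(bag B | data) = (0.015873) / (0.033117) = 0.4793.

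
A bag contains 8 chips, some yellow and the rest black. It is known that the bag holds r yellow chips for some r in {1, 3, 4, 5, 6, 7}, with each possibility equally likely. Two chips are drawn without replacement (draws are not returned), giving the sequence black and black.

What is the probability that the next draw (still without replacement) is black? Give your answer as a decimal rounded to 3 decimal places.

The likelihood of the observed sequence under each hypothesis: P(data | r = 1) = (7/8)(6/7) = 3/4; P(data | r = 3) = (5/8)(4/7) = 5/14; P(data | r = 4) = (4/8)(3/7) = 3/14; P(data | r = 5) = (3/8)(2/7) = 3/28; P(data | r = 6) = (2/8)(1/7) = 1/28; P(data | r = 7) = (1/8)(0/7) = 0.
Multiplying each by its prior: 1/6 · 3/4 = 1/8, 1/6 · 5/14 = 5/84, 1/6 · 3/14 = 1/28, 1/6 · 3/28 = 1/56, 1/6 · 1/28 = 1/168, 1/6 · 0 = 0; with total 41/168.
Normalising, the posterior is P(r = 1 | data) = 21/41, P(r = 3 | data) = 10/41, P(r = 4 | data) = 6/41, P(r = 5 | data) = 3/41, P(r = 6 | data) = 1/41, P(r = 7 | data) = 0.
The predictive probability is P(black next | data) = (5/6)(21/41) + (1/2)(10/41) + (1/3)(6/41) + (1/6)(3/41) + (0)(1/41) = 25/41.

0.610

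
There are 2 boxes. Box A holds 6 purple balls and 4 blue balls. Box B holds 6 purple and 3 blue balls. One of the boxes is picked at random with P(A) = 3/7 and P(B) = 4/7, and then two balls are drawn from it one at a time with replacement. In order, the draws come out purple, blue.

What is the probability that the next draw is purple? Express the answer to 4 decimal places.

0.6368

The likelihood of the observed sequence under each hypothesis: P(data | box A) = (6/10)(4/10) = 0.24; P(data | box B) = (6/9)(3/9) = 0.22222.
The prior-weighted likelihoods are 3/7 · 0.24 = 0.10286, 4/7 · 0.22222 = 0.12698; these sum to 0.22984.
Normalising, the posterior is P(box A | data) = 0.44751, P(box B | data) = 0.55249.
The predictive probability is P(purple next | data) = (3/5)(0.44751) + (2/3)(0.55249) = 0.63683.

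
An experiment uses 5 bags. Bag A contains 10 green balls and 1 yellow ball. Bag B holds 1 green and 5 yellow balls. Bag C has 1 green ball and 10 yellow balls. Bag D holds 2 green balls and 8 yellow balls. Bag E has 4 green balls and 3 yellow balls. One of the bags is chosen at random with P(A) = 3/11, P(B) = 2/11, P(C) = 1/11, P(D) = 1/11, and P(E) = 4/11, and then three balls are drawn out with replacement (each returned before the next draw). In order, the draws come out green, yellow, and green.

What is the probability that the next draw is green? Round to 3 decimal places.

0.620

For each hypothesis, P(data | H) works out to: P(data | bag A) = (10/11)(1/11)(10/11) = 0.075131; P(data | bag B) = (1/6)(5/6)(1/6) = 0.023148; P(data | bag C) = (1/11)(10/11)(1/11) = 0.0075131; P(data | bag D) = (2/10)(8/10)(2/10) = 0.032; P(data | bag E) = (4/7)(3/7)(4/7) = 0.13994.
The prior-weighted likelihoods are 3/11 · 0.075131 = 0.02049, 2/11 · 0.023148 = 0.0042088, 1/11 · 0.0075131 = 0.00068301, 1/11 · 0.032 = 0.0029091, 4/11 · 0.13994 = 0.050888; summing to 0.079179.
Dividing through by the total gives posterior P(bag A | data) = 0.25879, P(bag B | data) = 0.053155, P(bag C | data) = 0.0086262, P(bag D | data) = 0.036741, P(bag E | data) = 0.64269.
The predictive probability is P(green next | data) = (10/11)(0.25879) + (1/6)(0.053155) + (1/11)(0.0086262) + (1/5)(0.036741) + (4/7)(0.64269) = 0.6195.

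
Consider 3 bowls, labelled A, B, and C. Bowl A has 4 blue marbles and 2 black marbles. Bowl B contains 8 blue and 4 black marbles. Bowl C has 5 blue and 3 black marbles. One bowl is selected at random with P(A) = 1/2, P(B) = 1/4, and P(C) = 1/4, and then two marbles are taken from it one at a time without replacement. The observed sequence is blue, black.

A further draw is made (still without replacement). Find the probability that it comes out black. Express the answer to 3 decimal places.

Compute the likelihood of the observed sequence for each case: P(data | bowl A) = (4/6)(2/5) = 0.26667; P(data | bowl B) = (8/12)(4/11) = 0.24242; P(data | bowl C) = (5/8)(3/7) = 0.26786.
Multiplying each by its prior: 1/2 · 0.26667 = 0.13333, 1/4 · 0.24242 = 0.060606, 1/4 · 0.26786 = 0.066964; summing to 0.2609.
The posterior is then P(bowl A | data) = 0.51104, P(bowl B | data) = 0.23229, P(bowl C | data) = 0.25666.
The predictive probability is P(black next | data) = (1/4)(0.51104) + (3/10)(0.23229) + (1/3)(0.25666) = 0.283.

0.283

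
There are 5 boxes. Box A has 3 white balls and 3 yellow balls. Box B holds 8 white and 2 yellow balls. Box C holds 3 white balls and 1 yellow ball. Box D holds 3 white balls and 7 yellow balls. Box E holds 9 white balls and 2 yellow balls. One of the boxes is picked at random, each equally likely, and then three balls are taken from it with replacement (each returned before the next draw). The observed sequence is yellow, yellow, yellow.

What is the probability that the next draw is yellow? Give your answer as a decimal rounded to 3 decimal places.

0.621

Under each hypothesis, the probability of the observed sequence is: P(data | box A) = (3/6)(3/6)(3/6) = 0.125; P(data | box B) = (2/10)(2/10)(2/10) = 0.008; P(data | box C) = (1/4)(1/4)(1/4) = 0.015625; P(data | box D) = (7/10)(7/10)(7/10) = 0.343; P(data | box E) = (2/11)(2/11)(2/11) = 0.0060105.
The prior-weighted likelihoods are 1/5 · 0.125 = 0.025, 1/5 · 0.008 = 0.0016, 1/5 · 0.015625 = 0.003125, 1/5 · 0.343 = 0.0686, 1/5 · 0.0060105 = 0.0012021; with total 0.099527.
Dividing through by the total gives posterior P(box A | data) = 0.25119, P(box B | data) = 0.016076, P(box C | data) = 0.031398, P(box D | data) = 0.68926, P(box E | data) = 0.012078.
So P(yellow next | data) = Σ P(yellow next | H) P(H | data) = (1/2)(0.25119) + (1/5)(0.016076) + (1/4)(0.031398) + (7/10)(0.68926) + (2/11)(0.012078) = 0.62134.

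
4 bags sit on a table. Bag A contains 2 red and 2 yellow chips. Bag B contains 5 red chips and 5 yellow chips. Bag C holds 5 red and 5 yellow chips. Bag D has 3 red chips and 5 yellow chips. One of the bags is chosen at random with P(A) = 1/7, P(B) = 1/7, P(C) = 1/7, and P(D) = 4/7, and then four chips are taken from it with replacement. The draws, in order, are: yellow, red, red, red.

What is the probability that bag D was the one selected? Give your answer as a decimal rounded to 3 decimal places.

0.413

For each hypothesis, P(data | H) works out to: P(data | bag A) = (2/4)(2/4)(2/4)(2/4) = 0.0625; P(data | bag B) = (5/10)(5/10)(5/10)(5/10) = 0.0625; P(data | bag C) = (5/10)(5/10)(5/10)(5/10) = 0.0625; P(data | bag D) = (5/8)(3/8)(3/8)(3/8) = 0.032959.
Weighting by the prior gives 1/7 · 0.0625 = 0.0089286, 1/7 · 0.0625 = 0.0089286, 1/7 · 0.0625 = 0.0089286, 4/7 · 0.032959 = 0.018834; summing to 0.045619.
Hence P(bag D | data) = (0.018834) / (0.045619) = 0.41284.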